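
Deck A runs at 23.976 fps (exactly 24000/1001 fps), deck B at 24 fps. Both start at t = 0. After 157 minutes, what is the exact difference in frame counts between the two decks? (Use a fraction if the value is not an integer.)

226080/1001 frames

157 min = 9420 s.
A emits 24000/1001 × 9420 = 226080000/1001 frames; B emits 24 × 9420 = 226080.
Difference = 226080/1001 frames (≈ 225.8541); B is ahead of A.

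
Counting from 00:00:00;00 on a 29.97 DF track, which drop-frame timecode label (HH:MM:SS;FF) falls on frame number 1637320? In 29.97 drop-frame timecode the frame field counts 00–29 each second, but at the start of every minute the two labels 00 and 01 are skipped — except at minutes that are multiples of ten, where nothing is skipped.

Each 10-minute DF block holds 10 × 60 × 30 − 9 × 2 = 17982 frames. 1637320 ÷ 17982 → 91 full blocks, remainder 958.
Within the partial block the first minute is 1800 frames and each further minute 1798, so 0 further minute boundaries passed. Total skipped labels = 18 × 91 + 2 × 0 = 1638.
Non-drop label index = 1637320 + 1638 = 1638958; at 30 labels/s that is 15:10:31:28, i.e. DF 15:10:31;28.

15:10:31;28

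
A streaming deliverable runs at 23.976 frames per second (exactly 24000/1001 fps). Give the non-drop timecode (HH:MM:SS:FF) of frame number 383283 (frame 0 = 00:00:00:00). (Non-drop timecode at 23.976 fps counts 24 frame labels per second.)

04:26:10:03

383283 ÷ 24 = 15970 full seconds, remainder 3 frames.
15970 s = 4 h 26 min 10 s.
Timecode: 04:26:10:03.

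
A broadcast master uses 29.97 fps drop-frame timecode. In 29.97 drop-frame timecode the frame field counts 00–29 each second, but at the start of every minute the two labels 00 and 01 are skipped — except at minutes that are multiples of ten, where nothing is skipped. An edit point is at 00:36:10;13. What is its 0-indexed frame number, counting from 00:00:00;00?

65047

Complete 10-minute blocks: 3, each 17982 frames → 53946.
Remaining 6 whole minutes in the current block: 1800 + 5 × 1798 = 10790 frames.
Within the current minute: 10 × 30 + 13 − 2 = 311 (labels ;00/;01 skipped at this minute). Total = 53946 + 10790 + 311 = 65047.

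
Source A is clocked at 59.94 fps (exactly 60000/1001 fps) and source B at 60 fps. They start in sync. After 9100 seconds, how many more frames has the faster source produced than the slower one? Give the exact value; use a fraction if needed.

6000/11 frames

A emits 60000/1001 × 9100 = 6000000/11 frames; B emits 60 × 9100 = 546000.
Difference = 6000/11 frames (≈ 545.4545); B is ahead of A.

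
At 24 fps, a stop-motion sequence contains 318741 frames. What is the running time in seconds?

Running time = 318741 / (24) = 13280.875 s.

13280.875 seconds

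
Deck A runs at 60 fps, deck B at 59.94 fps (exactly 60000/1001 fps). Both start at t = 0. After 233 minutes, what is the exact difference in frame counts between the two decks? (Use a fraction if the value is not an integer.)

838800/1001 frames

233 min = 13980 s.
A emits 60 × 13980 = 838800 frames; B emits 60000/1001 × 13980 = 838800000/1001.
Difference = 838800/1001 frames (≈ 837.9620); B is behind A.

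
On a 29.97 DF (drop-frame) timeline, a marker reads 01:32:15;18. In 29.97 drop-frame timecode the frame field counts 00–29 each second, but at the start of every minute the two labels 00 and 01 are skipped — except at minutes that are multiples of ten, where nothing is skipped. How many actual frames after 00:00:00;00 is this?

As if non-drop at 30 labels/s: (1 × 3600 + 32 × 60 + 15) × 30 + 18 = 166068.
Minute boundaries passed: 92; those not divisible by 10: 92 − 9 = 83; dropped labels = 2 × 83 = 166.
Actual frame index = 166068 − 166 = 165902.

165902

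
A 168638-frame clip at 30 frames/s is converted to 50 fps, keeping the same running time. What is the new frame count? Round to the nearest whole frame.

281063 frames

Frames at target rate = 168638 × (50) / (30) = 843190/3 ≈ 281063.333.
Nearest whole frame: 281063.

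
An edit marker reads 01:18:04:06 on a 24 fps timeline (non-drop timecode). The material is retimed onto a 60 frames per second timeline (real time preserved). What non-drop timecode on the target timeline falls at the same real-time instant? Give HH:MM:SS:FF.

Source frame index: (1×3600 + 18×60 + 4) × 24 + 6 = 112422.
Real time: 112422 / (24) = 18737/4 s.
Target frame: (18737/4) × (60) = 281055.
At 60 labels/s: frame 281055 → 01:18:04:15.

01:18:04:15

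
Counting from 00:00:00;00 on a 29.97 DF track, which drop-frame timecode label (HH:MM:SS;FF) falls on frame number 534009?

Ten DF minutes hold 17982 frames, so frame 534009 lies in block 29 (frames 521478–539459) with 12531 frames into that block.
The block's first minute is 1800 frames and the rest 1798 each; 12531 frames reaches minute 6, so 29 × 18 + 6 × 2 = 534 labels have been skipped so far.
Adding those back, label number 534009 + 534 = 534543 at 30 labels/s is 17818 s + 3 f = 4 h 56 min 58 s frame 3, i.e. 04:56:58;03.

04:56:58;03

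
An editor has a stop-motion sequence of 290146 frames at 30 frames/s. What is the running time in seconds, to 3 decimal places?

Running time = 290146 × 1/30 = 145073/15 s ≈ 9671.533 s.

9671.533 seconds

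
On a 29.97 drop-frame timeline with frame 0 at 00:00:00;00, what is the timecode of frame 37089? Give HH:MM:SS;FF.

00:20:37;15

Each 10-minute DF block holds 10 × 60 × 30 − 9 × 2 = 17982 frames. 37089 ÷ 17982 → 2 full blocks, remainder 1125.
Within the partial block the first minute is 1800 frames and each further minute 1798, so 0 further minute boundaries passed. Total skipped labels = 18 × 2 + 2 × 0 = 36.
Non-drop label index = 37089 + 36 = 37125; at 30 labels/s that is 00:20:37:15, i.e. DF 00:20:37;15.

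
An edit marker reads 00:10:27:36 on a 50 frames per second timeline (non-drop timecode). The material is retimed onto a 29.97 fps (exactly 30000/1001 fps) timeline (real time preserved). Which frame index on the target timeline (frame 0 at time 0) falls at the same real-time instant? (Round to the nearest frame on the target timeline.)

frame 18813

Source frame index: (0×3600 + 10×60 + 27) × 50 + 36 = 31386.
Real time: 31386 / (50) = 15693/25 s.
Target frame: (15693/25) × (30000/1001) = 18831600/1001 ≈ 18812.787 → 18813.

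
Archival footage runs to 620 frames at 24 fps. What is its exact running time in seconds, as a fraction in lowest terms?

Running time = 620 ÷ (24) = 620 × 1/24 = 155/6 s.

155/6 seconds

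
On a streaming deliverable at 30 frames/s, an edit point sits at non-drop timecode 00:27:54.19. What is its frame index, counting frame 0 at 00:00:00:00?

Total seconds to the label: (0 × 3600 + 27 × 60 + 54) = 1674.
Frame index = 1674 × 30 + 19 = 50239.

50239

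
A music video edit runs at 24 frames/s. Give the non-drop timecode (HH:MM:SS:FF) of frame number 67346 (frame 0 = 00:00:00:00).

67346 ÷ 24 = 2806 full seconds, remainder 2 frames.
2806 s = 0 h 46 min 46 s.
Timecode: 00:46:46:02.

00:46:46:02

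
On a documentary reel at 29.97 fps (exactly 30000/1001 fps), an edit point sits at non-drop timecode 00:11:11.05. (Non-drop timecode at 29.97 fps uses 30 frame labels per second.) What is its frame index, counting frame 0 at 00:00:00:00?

20135

Total seconds to the label: (0 × 3600 + 11 × 60 + 11) = 671.
Frame index = 671 × 30 + 5 = 20135.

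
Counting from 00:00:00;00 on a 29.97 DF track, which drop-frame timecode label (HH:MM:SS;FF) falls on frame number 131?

00:00:04;11

Each 10-minute DF block holds 10 × 60 × 30 − 9 × 2 = 17982 frames. 131 ÷ 17982 → 0 full blocks, remainder 131.
Within the partial block the first minute is 1800 frames and each further minute 1798, so 0 further minute boundaries passed. Total skipped labels = 18 × 0 + 2 × 0 = 0.
Non-drop label index = 131 + 0 = 131; at 30 labels/s that is 00:00:04:11, i.e. DF 00:00:04;11.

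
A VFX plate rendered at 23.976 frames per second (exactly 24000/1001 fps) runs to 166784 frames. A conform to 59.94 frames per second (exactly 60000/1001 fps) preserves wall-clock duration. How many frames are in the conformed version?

416960 frames

Target frames = source frames × (target rate / source rate) = 166784 × (60000/1001)/(24000/1001) = 166784 × 5/2 = 416960.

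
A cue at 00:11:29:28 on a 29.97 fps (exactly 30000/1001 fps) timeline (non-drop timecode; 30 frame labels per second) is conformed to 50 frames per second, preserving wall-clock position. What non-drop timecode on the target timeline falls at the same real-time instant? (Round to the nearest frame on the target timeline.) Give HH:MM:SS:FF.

00:11:30:31

Source frame index: (0×3600 + 11×60 + 29) × 30 + 28 = 20698.
Real time: 20698 / (30000/1001) = 10359349/15000 s.
Target frame: (10359349/15000) × (50) = 10359349/300 ≈ 34531.163 → 34531.
At 50 labels/s: frame 34531 → 00:11:30:31.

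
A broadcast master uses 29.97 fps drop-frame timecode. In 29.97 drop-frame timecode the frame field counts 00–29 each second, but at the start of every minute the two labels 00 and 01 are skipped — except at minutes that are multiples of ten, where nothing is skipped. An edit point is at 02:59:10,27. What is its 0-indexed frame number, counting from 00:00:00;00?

As if non-drop at 30 labels/s: (2 × 3600 + 59 × 60 + 10) × 30 + 27 = 322527.
Minute boundaries passed: 179; those not divisible by 10: 179 − 17 = 162; dropped labels = 2 × 162 = 324.
Actual frame index = 322527 − 324 = 322203.

322203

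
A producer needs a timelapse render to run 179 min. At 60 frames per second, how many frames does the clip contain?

644400 frames

179 min = 10740 s.
Frames = 10740 × 60 = 644400.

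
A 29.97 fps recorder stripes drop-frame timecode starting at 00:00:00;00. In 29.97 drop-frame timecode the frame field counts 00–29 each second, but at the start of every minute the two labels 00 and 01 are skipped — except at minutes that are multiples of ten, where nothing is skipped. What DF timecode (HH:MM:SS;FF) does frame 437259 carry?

04:03:09;27

Each 10-minute DF block holds 10 × 60 × 30 − 9 × 2 = 17982 frames. 437259 ÷ 17982 → 24 full blocks, remainder 5691.
Within the partial block the first minute is 1800 frames and each further minute 1798, so 3 further minute boundaries passed. Total skipped labels = 18 × 24 + 2 × 3 = 438.
Non-drop label index = 437259 + 438 = 437697; at 30 labels/s that is 04:03:09:27, i.e. DF 04:03:09;27.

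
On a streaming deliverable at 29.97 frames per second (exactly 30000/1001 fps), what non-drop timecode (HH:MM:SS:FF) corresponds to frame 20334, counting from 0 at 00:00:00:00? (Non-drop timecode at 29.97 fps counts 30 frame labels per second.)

20334 ÷ 30 = 677 full seconds, remainder 24 frames.
677 s = 0 h 11 min 17 s.
Timecode: 00:11:17:24.

00:11:17:24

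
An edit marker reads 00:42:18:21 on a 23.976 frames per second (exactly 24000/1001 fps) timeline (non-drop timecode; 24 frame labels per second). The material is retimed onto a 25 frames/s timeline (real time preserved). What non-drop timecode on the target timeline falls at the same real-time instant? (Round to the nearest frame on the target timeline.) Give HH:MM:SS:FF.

00:42:21:10

Source frame index: (0×3600 + 42×60 + 18) × 24 + 21 = 60933.
Real time: 60933 / (24000/1001) = 20331311/8000 s.
Target frame: (20331311/8000) × (25) = 20331311/320 ≈ 63535.347 → 63535.
At 25 labels/s: frame 63535 → 00:42:21:10.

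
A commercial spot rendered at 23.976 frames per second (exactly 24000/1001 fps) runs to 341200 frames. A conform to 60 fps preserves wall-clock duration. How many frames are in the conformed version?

Target frames = source frames × (target rate / source rate) = 341200 × (60)/(24000/1001) = 341200 × 1001/400 = 853853.

853853 frames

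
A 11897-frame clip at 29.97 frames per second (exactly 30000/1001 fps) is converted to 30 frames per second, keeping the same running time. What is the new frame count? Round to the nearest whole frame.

Frames at target rate = 11897 × (30) / (30000/1001) = 11908897/1000 ≈ 11908.897.
Nearest whole frame: 11909.

11909 frames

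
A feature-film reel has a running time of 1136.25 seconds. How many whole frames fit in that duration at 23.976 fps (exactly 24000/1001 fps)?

27242 frames

Frames = 1136.25 × 24000/1001 = 27270000/1001 ≈ 27242.7572.
Complete frames: 27242.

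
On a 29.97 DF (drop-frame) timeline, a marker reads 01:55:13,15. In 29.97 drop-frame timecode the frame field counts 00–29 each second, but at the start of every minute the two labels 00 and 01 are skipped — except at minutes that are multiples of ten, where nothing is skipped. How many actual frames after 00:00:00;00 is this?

207197

As if non-drop at 30 labels/s: (1 × 3600 + 55 × 60 + 13) × 30 + 15 = 207405.
Minute boundaries passed: 115; those not divisible by 10: 115 − 11 = 104; dropped labels = 2 × 104 = 208.
Actual frame index = 207405 − 208 = 207197.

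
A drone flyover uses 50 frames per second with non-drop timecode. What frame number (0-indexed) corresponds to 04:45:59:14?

857964

Total seconds to the label: (4 × 3600 + 45 × 60 + 59) = 17159.
Frame index = 17159 × 50 + 14 = 857964.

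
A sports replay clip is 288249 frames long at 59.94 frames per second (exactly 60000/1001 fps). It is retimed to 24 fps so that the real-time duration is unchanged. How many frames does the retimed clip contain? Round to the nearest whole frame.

115415 frames

Frames at target rate = 288249 × (24) / (60000/1001) = 288537249/2500 ≈ 115414.900.
Nearest whole frame: 115415.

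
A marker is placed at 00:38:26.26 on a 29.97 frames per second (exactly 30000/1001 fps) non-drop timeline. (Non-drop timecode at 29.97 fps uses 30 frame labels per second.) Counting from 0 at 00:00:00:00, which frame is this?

69206

Total seconds to the label: (0 × 3600 + 38 × 60 + 26) = 2306.
Frame index = 2306 × 30 + 26 = 69206.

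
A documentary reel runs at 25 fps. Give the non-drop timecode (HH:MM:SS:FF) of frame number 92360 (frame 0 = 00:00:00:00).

92360 ÷ 25 = 3694 full seconds, remainder 10 frames.
3694 s = 1 h 1 min 34 s.
Timecode: 01:01:34:10.

01:01:34:10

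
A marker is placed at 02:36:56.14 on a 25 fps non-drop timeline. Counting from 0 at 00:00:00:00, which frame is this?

Total seconds to the label: (2 × 3600 + 36 × 60 + 56) = 9416.
Frame index = 9416 × 25 + 14 = 235414.

frame 235414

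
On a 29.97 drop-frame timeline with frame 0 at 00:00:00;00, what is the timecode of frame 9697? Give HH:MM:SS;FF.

00:05:23;17

Each 10-minute DF block holds 10 × 60 × 30 − 9 × 2 = 17982 frames. 9697 ÷ 17982 → 0 full blocks, remainder 9697.
Within the partial block the first minute is 1800 frames and each further minute 1798, so 5 further minute boundaries passed. Total skipped labels = 18 × 0 + 2 × 5 = 10.
Non-drop label index = 9697 + 10 = 9707; at 30 labels/s that is 00:05:23:17, i.e. DF 00:05:23;17.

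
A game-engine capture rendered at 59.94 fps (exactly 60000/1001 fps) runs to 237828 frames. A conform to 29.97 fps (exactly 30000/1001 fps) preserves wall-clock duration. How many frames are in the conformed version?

Frames at target rate = 237828 × (30000/1001) / (60000/1001) = 118914.

118914 frames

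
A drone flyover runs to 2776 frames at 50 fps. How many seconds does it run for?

Running time = 2776 / (50) = 55.52 s.

55.52 seconds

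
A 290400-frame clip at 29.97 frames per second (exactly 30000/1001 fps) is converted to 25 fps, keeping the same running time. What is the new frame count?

Target frames = source frames × (target rate / source rate) = 290400 × (25)/(30000/1001) = 290400 × 1001/1200 = 242242.

242242 frames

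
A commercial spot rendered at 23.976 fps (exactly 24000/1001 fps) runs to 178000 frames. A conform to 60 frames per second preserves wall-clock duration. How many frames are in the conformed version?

445445 frames

Target frames = source frames × (target rate / source rate) = 178000 × (60)/(24000/1001) = 178000 × 1001/400 = 445445.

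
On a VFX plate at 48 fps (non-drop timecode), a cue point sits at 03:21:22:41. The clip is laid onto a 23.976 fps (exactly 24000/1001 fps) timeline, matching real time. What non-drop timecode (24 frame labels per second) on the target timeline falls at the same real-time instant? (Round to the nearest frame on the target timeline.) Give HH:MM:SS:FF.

03:21:10:19

Source frame index: (3×3600 + 21×60 + 22) × 48 + 41 = 579977.
Real time: 579977 / (48) = 579977/48 s.
Target frame: (579977/48) × (24000/1001) = 289988500/1001 ≈ 289698.801 → 289699.
At 24 labels/s: frame 289699 → 03:21:10:19.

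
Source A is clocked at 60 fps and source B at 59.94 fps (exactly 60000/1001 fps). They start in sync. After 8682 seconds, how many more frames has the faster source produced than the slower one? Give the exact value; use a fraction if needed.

A emits 60 × 8682 = 520920 frames; B emits 60000/1001 × 8682 = 520920000/1001.
Difference = 520920/1001 frames (≈ 520.3996); B is behind A.

520920/1001 frames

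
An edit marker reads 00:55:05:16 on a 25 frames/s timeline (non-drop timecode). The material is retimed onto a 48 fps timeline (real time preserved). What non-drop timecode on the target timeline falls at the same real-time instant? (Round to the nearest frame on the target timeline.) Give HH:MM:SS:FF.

Source frame index: (0×3600 + 55×60 + 5) × 25 + 16 = 82641.
Real time: 82641 / (25) = 82641/25 s.
Target frame: (82641/25) × (48) = 3966768/25 ≈ 158670.720 → 158671.
At 48 labels/s: frame 158671 → 00:55:05:31.

00:55:05:31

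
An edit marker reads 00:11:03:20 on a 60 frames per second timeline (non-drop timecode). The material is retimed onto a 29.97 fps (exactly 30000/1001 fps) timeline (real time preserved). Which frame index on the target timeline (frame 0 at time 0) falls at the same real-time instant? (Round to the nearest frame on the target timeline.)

Source frame index: (0×3600 + 11×60 + 3) × 60 + 20 = 39800.
Real time: 39800 / (60) = 1990/3 s.
Target frame: (1990/3) × (30000/1001) = 19900000/1001 ≈ 19880.120 → 19880.

frame 19880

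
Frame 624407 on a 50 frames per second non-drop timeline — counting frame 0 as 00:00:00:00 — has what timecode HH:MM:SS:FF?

624407 ÷ 50 = 12488 full seconds, remainder 7 frames.
12488 s = 3 h 28 min 8 s.
Timecode: 03:28:08:07.

03:28:08:07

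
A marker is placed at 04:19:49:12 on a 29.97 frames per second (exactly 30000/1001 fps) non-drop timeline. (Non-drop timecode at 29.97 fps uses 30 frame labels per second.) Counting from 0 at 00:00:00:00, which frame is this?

Total seconds to the label: (4 × 3600 + 19 × 60 + 49) = 15589.
Frame index = 15589 × 30 + 12 = 467682.

frame 467682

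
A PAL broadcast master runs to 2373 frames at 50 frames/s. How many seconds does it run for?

47.46 seconds

Running time = 2373 / (50) = 47.46 s.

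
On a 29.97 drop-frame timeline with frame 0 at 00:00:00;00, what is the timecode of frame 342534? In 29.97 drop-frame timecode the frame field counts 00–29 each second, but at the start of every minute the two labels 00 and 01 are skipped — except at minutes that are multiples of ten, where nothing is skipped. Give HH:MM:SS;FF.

03:10:29;06

Each 10-minute DF block holds 10 × 60 × 30 − 9 × 2 = 17982 frames. 342534 ÷ 17982 → 19 full blocks, remainder 876.
Within the partial block the first minute is 1800 frames and each further minute 1798, so 0 further minute boundaries passed. Total skipped labels = 18 × 19 + 2 × 0 = 342.
Non-drop label index = 342534 + 342 = 342876; at 30 labels/s that is 03:10:29:06, i.e. DF 03:10:29;06.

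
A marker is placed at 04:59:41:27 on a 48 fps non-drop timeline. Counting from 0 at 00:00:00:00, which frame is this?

frame 863115

Total seconds to the label: (4 × 3600 + 59 × 60 + 41) = 17981.
Frame index = 17981 × 48 + 27 = 863115.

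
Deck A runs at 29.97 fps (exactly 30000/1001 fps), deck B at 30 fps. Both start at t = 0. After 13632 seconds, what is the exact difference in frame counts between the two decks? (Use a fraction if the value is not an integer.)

408960/1001 frames

A emits 30000/1001 × 13632 = 408960000/1001 frames; B emits 30 × 13632 = 408960.
Difference = 408960/1001 frames (≈ 408.5514); B is ahead of A.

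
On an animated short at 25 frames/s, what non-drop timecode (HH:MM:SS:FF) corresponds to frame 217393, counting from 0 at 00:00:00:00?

02:24:55:18

217393 ÷ 25 = 8695 full seconds, remainder 18 frames.
8695 s = 2 h 24 min 55 s.
Timecode: 02:24:55:18.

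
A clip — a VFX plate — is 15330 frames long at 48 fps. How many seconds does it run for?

Running time = 15330 / (48) = 319.375 s.

319.375 seconds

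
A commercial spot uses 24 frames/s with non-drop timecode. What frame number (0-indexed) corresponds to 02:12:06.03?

Total seconds to the label: (2 × 3600 + 12 × 60 + 6) = 7926.
Frame index = 7926 × 24 + 3 = 190227.

frame 190227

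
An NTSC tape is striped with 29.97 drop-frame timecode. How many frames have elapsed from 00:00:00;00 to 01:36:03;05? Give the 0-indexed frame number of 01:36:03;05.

172721

Complete 10-minute blocks: 9, each 17982 frames → 161838.
Remaining 6 whole minutes in the current block: 1800 + 5 × 1798 = 10790 frames.
Within the current minute: 3 × 30 + 5 − 2 = 93 (labels ;00/;01 skipped at this minute). Total = 161838 + 10790 + 93 = 172721.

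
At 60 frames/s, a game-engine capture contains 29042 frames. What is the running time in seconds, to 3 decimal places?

484.033 seconds

Running time = 29042 × 1/60 = 14521/30 s ≈ 484.033 s.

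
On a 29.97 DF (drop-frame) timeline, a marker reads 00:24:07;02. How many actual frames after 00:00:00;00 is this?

As if non-drop at 30 labels/s: (0 × 3600 + 24 × 60 + 7) × 30 + 2 = 43412.
Minute boundaries passed: 24; those not divisible by 10: 24 − 2 = 22; dropped labels = 2 × 22 = 44.
Actual frame index = 43412 − 44 = 43368.

43368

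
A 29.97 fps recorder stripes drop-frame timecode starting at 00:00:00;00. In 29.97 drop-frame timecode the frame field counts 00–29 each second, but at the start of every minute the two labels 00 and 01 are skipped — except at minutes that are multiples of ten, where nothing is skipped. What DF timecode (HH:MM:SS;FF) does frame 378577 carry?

03:30:31;25

Ten DF minutes hold 17982 frames, so frame 378577 lies in block 21 (frames 377622–395603) with 955 frames into that block.
The block's first minute is 1800 frames and the rest 1798 each; 955 frames reaches minute 0, so 21 × 18 + 0 × 2 = 378 labels have been skipped so far.
Adding those back, label number 378577 + 378 = 378955 at 30 labels/s is 12631 s + 25 f = 3 h 30 min 31 s frame 25, i.e. 03:30:31;25.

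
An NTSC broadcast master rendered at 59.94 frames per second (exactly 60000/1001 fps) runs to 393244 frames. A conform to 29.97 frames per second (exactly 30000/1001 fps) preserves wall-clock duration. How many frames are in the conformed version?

Frames at target rate = 393244 × (30000/1001) / (60000/1001) = 196622.

196622 frames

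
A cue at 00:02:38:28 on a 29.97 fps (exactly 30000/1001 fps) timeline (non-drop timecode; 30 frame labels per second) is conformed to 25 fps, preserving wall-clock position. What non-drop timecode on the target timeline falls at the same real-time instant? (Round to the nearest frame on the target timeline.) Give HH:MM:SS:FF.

Source frame index: (0×3600 + 2×60 + 38) × 30 + 28 = 4768.
Real time: 4768 / (30000/1001) = 298298/1875 s.
Target frame: (298298/1875) × (25) = 298298/75 ≈ 3977.307 → 3977.
At 25 labels/s: frame 3977 → 00:02:39:02.

00:02:39:02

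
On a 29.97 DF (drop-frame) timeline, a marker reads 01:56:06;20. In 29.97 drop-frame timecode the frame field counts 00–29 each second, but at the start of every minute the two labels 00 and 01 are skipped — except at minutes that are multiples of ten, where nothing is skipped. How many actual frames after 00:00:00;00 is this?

As if non-drop at 30 labels/s: (1 × 3600 + 56 × 60 + 6) × 30 + 20 = 209000.
Minute boundaries passed: 116; those not divisible by 10: 116 − 11 = 105; dropped labels = 2 × 105 = 210.
Actual frame index = 209000 − 210 = 208790.

208790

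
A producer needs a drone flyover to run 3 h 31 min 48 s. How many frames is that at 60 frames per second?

3 h 31 min 48 s = 12708 s.
Frames = 12708 × 60 = 762480.

762480 frames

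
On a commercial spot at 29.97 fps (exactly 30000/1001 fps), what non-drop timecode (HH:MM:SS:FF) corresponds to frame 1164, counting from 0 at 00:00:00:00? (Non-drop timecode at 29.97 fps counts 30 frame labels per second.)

00:00:38:24

1164 ÷ 30 = 38 full seconds, remainder 24 frames.
38 s = 0 h 0 min 38 s.
Timecode: 00:00:38:24.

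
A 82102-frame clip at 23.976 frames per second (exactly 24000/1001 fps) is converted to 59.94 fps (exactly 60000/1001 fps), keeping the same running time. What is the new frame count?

205255 frames

Target frames = source frames × (target rate / source rate) = 82102 × (60000/1001)/(24000/1001) = 82102 × 5/2 = 205255.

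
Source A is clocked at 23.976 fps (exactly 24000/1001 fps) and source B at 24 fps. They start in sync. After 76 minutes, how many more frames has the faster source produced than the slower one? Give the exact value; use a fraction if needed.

109440/1001 frames

76 min = 4560 s.
A emits 24000/1001 × 4560 = 109440000/1001 frames; B emits 24 × 4560 = 109440.
Difference = 109440/1001 frames (≈ 109.3307); B is ahead of A.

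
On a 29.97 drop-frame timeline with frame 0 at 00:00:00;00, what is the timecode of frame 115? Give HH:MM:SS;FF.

00:00:03;25

Each 10-minute DF block holds 10 × 60 × 30 − 9 × 2 = 17982 frames. 115 ÷ 17982 → 0 full blocks, remainder 115.
Within the partial block the first minute is 1800 frames and each further minute 1798, so 0 further minute boundaries passed. Total skipped labels = 18 × 0 + 2 × 0 = 0.
Non-drop label index = 115 + 0 = 115; at 30 labels/s that is 00:00:03:25, i.e. DF 00:00:03;25.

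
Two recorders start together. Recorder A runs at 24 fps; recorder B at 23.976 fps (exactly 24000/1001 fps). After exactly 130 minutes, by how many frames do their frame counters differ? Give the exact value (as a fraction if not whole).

14400/77 frames

130 min = 7800 s.
A emits 24 × 7800 = 187200 frames; B emits 24000/1001 × 7800 = 14400000/77.
Difference = 14400/77 frames (≈ 187.0130); B is behind A.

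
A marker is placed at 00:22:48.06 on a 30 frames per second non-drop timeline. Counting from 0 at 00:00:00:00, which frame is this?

41046

Total seconds to the label: (0 × 3600 + 22 × 60 + 48) = 1368.
Frame index = 1368 × 30 + 6 = 41046.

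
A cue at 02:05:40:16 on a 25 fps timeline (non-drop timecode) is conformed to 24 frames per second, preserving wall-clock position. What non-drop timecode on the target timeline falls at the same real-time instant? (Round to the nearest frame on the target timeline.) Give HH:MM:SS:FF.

Source frame index: (2×3600 + 5×60 + 40) × 25 + 16 = 188516.
Real time: 188516 / (25) = 188516/25 s.
Target frame: (188516/25) × (24) = 4524384/25 ≈ 180975.360 → 180975.
At 24 labels/s: frame 180975 → 02:05:40:15.

02:05:40:15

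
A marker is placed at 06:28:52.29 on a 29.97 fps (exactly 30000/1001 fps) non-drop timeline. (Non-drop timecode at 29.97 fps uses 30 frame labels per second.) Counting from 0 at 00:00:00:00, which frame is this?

Total seconds to the label: (6 × 3600 + 28 × 60 + 52) = 23332.
Frame index = 23332 × 30 + 29 = 699989.

frame 699989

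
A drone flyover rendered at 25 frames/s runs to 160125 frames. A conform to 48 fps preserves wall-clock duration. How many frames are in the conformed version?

307440 frames

Target frames = source frames × (target rate / source rate) = 160125 × (48)/(25) = 160125 × 48/25 = 307440.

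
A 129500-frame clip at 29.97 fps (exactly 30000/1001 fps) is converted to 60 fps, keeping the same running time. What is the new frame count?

259259 frames

Target frames = source frames × (target rate / source rate) = 129500 × (60)/(30000/1001) = 129500 × 1001/500 = 259259.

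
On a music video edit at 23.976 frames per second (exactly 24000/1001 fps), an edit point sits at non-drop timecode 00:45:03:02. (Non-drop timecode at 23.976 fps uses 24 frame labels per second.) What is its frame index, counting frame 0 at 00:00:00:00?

64874

Total seconds to the label: (0 × 3600 + 45 × 60 + 3) = 2703.
Frame index = 2703 × 24 + 2 = 64874.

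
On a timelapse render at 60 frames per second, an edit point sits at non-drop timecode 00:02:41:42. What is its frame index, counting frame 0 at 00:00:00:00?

Total seconds to the label: (0 × 3600 + 2 × 60 + 41) = 161.
Frame index = 161 × 60 + 42 = 9702.

frame 9702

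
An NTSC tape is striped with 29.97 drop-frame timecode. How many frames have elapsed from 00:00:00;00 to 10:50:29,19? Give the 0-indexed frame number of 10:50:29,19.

Complete 10-minute blocks: 65, each 17982 frames → 1168830.
Remaining 0 whole minutes in the current block: 0 frames.
Within the current minute: 29 × 30 + 19 = 889. Total = 1168830 + 0 + 889 = 1169719.

1169719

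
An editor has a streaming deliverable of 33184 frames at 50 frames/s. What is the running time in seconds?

663.68 seconds

Running time = 33184 / (50) = 663.68 s.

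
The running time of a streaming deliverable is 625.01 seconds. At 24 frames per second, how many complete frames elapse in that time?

15000 frames

Frames = 625.01 × 24 = 375006/25 ≈ 15000.2400.
Complete frames: 15000.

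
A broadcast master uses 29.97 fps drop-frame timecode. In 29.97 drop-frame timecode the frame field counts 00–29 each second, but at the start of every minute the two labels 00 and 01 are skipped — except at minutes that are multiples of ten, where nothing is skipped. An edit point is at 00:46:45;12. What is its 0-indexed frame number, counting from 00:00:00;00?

As if non-drop at 30 labels/s: (0 × 3600 + 46 × 60 + 45) × 30 + 12 = 84162.
Minute boundaries passed: 46; those not divisible by 10: 46 − 4 = 42; dropped labels = 2 × 42 = 84.
Actual frame index = 84162 − 84 = 84078.

84078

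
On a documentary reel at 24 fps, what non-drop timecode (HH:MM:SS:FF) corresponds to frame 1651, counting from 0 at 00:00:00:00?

1651 ÷ 24 = 68 full seconds, remainder 19 frames.
68 s = 0 h 1 min 8 s.
Timecode: 00:01:08:19.

00:01:08:19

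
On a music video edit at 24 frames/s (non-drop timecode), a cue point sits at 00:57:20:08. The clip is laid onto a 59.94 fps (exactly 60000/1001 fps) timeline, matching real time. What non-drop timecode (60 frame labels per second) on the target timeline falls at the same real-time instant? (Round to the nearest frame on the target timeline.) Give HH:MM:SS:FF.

Source frame index: (0×3600 + 57×60 + 20) × 24 + 8 = 82568.
Real time: 82568 / (24) = 10321/3 s.
Target frame: (10321/3) × (60000/1001) = 206420000/1001 ≈ 206213.786 → 206214.
At 60 labels/s: frame 206214 → 00:57:16:54.

00:57:16:54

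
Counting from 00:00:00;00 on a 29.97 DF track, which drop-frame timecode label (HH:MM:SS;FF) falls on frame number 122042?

Ten DF minutes hold 17982 frames, so frame 122042 lies in block 6 (frames 107892–125873) with 14150 frames into that block.
The block's first minute is 1800 frames and the rest 1798 each; 14150 frames reaches minute 7, so 6 × 18 + 7 × 2 = 122 labels have been skipped so far.
Adding those back, label number 122042 + 122 = 122164 at 30 labels/s is 4072 s + 4 f = 1 h 7 min 52 s frame 4, i.e. 01:07:52;04.

01:07:52;04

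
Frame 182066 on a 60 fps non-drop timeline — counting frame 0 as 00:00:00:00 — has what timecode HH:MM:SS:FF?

00:50:34:26

182066 ÷ 60 = 3034 full seconds, remainder 26 frames.
3034 s = 0 h 50 min 34 s.
Timecode: 00:50:34:26.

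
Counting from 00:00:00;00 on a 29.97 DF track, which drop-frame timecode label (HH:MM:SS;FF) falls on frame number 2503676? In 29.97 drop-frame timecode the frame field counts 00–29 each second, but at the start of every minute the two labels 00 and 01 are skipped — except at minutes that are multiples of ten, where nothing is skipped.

23:12:19;12

Ten DF minutes hold 17982 frames, so frame 2503676 lies in block 139 (frames 2499498–2517479) with 4178 frames into that block.
The block's first minute is 1800 frames and the rest 1798 each; 4178 frames reaches minute 2, so 139 × 18 + 2 × 2 = 2506 labels have been skipped so far.
Adding those back, label number 2503676 + 2506 = 2506182 at 30 labels/s is 83539 s + 12 f = 23 h 12 min 19 s frame 12, i.e. 23:12:19;12.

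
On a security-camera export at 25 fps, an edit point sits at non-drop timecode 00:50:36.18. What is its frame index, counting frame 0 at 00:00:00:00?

Total seconds to the label: (0 × 3600 + 50 × 60 + 36) = 3036.
Frame index = 3036 × 25 + 18 = 75918.

frame 75918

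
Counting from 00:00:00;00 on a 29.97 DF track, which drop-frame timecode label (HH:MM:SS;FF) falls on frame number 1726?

Ten DF minutes hold 17982 frames, so frame 1726 lies in block 0 (frames 0–17981) with 1726 frames into that block.
The block's first minute is 1800 frames and the rest 1798 each; 1726 frames reaches minute 0, so 0 × 18 + 0 × 2 = 0 labels have been skipped so far.
Adding those back, label number 1726 + 0 = 1726 at 30 labels/s is 57 s + 16 f = 0 h 0 min 57 s frame 16, i.e. 00:00:57;16.

00:00:57;16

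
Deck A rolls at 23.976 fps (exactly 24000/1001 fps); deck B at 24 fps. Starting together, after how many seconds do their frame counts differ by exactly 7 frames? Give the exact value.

The gap grows by |24 − 24000/1001| = 24/1001 frames per second.
Time for a 7-frame gap: 7 ÷ (24/1001) = 7007/24 s.

7007/24 seconds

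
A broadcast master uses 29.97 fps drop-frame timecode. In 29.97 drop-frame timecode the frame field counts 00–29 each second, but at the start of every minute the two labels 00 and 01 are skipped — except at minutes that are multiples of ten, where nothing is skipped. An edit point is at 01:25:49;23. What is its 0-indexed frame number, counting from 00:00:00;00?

As if non-drop at 30 labels/s: (1 × 3600 + 25 × 60 + 49) × 30 + 23 = 154493.
Minute boundaries passed: 85; those not divisible by 10: 85 − 8 = 77; dropped labels = 2 × 77 = 154.
Actual frame index = 154493 − 154 = 154339.

154339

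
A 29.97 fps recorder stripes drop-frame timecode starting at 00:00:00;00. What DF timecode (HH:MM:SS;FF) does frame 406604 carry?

Each 10-minute DF block holds 10 × 60 × 30 − 9 × 2 = 17982 frames. 406604 ÷ 17982 → 22 full blocks, remainder 11000.
Within the partial block the first minute is 1800 frames and each further minute 1798, so 6 further minute boundaries passed. Total skipped labels = 18 × 22 + 2 × 6 = 408.
Non-drop label index = 406604 + 408 = 407012; at 30 labels/s that is 03:46:07:02, i.e. DF 03:46:07;02.

03:46:07;02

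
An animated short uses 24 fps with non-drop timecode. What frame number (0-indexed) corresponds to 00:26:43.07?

38479

Total seconds to the label: (0 × 3600 + 26 × 60 + 43) = 1603.
Frame index = 1603 × 24 + 7 = 38479.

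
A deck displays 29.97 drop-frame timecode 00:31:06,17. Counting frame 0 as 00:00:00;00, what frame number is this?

As if non-drop at 30 labels/s: (0 × 3600 + 31 × 60 + 6) × 30 + 17 = 55997.
Minute boundaries passed: 31; those not divisible by 10: 31 − 3 = 28; dropped labels = 2 × 28 = 56.
Actual frame index = 55997 − 56 = 55941.

55941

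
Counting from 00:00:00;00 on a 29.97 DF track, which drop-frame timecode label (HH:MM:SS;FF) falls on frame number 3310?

00:01:50;12

Each 10-minute DF block holds 10 × 60 × 30 − 9 × 2 = 17982 frames. 3310 ÷ 17982 → 0 full blocks, remainder 3310.
Within the partial block the first minute is 1800 frames and each further minute 1798, so 1 further minute boundary passed. Total skipped labels = 18 × 0 + 2 × 1 = 2.
Non-drop label index = 3310 + 2 = 3312; at 30 labels/s that is 00:01:50:12, i.e. DF 00:01:50;12.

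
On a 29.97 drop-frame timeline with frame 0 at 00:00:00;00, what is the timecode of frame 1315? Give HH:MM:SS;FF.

Each 10-minute DF block holds 10 × 60 × 30 − 9 × 2 = 17982 frames. 1315 ÷ 17982 → 0 full blocks, remainder 1315.
Within the partial block the first minute is 1800 frames and each further minute 1798, so 0 further minute boundaries passed. Total skipped labels = 18 × 0 + 2 × 0 = 0.
Non-drop label index = 1315 + 0 = 1315; at 30 labels/s that is 00:00:43:25, i.e. DF 00:00:43;25.

00:00:43;25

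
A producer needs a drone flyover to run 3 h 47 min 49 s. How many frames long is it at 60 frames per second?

820140 frames

3 h 47 min 49 s = 13669 s.
Frames = 13669 × 60 = 820140.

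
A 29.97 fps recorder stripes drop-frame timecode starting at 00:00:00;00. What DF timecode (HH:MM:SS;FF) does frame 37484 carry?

00:20:50;20

Each 10-minute DF block holds 10 × 60 × 30 − 9 × 2 = 17982 frames. 37484 ÷ 17982 → 2 full blocks, remainder 1520.
Within the partial block the first minute is 1800 frames and each further minute 1798, so 0 further minute boundaries passed. Total skipped labels = 18 × 2 + 2 × 0 = 36.
Non-drop label index = 37484 + 36 = 37520; at 30 labels/s that is 00:20:50:20, i.e. DF 00:20:50;20.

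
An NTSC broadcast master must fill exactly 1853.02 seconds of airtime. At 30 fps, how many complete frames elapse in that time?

Frames = 1853.02 × 30 = 277953/5 ≈ 55590.6000.
Complete frames: 55590.

55590 frames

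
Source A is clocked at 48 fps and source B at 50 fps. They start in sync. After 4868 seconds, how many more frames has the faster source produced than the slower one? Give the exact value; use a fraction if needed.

9736 frames

A emits 48 × 4868 = 233664 frames; B emits 50 × 4868 = 243400.
Difference = 9736 frames; B is ahead of A.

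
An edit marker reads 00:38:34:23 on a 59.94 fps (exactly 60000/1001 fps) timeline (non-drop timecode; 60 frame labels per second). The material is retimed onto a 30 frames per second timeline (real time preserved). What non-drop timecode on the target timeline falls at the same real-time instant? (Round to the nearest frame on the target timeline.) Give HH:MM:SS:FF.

Source frame index: (0×3600 + 38×60 + 34) × 60 + 23 = 138863.
Real time: 138863 / (60000/1001) = 139001863/60000 s.
Target frame: (139001863/60000) × (30) = 139001863/2000 ≈ 69500.932 → 69501.
At 30 labels/s: frame 69501 → 00:38:36:21.

00:38:36:21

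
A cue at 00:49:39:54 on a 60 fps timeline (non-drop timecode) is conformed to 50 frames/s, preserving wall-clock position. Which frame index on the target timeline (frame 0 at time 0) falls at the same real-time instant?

Source frame index: (0×3600 + 49×60 + 39) × 60 + 54 = 178794.
Real time: 178794 / (60) = 29799/10 s.
Target frame: (29799/10) × (50) = 148995.

frame 148995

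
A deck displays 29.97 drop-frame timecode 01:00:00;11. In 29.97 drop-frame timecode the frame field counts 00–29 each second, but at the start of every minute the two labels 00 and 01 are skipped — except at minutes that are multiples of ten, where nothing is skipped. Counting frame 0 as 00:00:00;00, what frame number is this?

Complete 10-minute blocks: 6, each 17982 frames → 107892.
Remaining 0 whole minutes in the current block: 0 frames.
Within the current minute: 0 × 30 + 11 = 11. Total = 107892 + 0 + 11 = 107903.

107903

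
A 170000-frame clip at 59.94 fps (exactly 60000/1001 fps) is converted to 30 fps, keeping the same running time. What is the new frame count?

Target frames = source frames × (target rate / source rate) = 170000 × (30)/(60000/1001) = 170000 × 1001/2000 = 85085.

85085 frames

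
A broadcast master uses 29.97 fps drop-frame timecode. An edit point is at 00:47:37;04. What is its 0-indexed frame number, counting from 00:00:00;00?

85628

Complete 10-minute blocks: 4, each 17982 frames → 71928.
Remaining 7 whole minutes in the current block: 1800 + 6 × 1798 = 12588 frames.
Within the current minute: 37 × 30 + 4 − 2 = 1112 (labels ;00/;01 skipped at this minute). Total = 71928 + 12588 + 1112 = 85628.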